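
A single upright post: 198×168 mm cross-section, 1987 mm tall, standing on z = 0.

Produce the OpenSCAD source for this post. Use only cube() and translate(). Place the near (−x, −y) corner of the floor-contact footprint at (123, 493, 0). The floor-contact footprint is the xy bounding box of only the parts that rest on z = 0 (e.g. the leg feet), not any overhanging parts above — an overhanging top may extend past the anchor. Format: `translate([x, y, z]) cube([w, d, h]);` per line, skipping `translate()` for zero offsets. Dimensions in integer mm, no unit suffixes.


translate([123, 493, 0]) cube([198, 168, 1987]);


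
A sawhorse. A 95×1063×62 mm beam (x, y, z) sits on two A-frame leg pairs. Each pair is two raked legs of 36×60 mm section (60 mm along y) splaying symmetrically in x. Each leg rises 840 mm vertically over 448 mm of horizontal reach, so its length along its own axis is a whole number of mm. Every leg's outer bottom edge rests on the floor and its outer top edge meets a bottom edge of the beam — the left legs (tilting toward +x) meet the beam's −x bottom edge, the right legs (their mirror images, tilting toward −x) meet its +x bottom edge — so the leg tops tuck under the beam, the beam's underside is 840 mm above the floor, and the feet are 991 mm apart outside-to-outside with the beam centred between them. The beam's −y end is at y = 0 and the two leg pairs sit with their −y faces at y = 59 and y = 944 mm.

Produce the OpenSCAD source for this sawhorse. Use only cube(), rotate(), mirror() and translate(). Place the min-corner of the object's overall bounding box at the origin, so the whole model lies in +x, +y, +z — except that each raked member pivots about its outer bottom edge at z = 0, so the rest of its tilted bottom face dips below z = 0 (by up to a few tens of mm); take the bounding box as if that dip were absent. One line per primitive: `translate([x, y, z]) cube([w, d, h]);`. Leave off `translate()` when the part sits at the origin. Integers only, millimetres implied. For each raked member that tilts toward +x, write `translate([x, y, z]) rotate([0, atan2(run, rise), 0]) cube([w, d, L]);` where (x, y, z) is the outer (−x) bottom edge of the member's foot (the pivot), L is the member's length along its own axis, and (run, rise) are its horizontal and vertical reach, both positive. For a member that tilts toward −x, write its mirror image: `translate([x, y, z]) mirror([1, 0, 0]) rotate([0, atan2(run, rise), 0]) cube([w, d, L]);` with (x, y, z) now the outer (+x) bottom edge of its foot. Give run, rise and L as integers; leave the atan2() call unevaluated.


translate([448, 0, 840]) cube([95, 1063, 62]);
translate([0, 59, 0]) rotate([0, atan2(448, 840), 0]) cube([36, 60, 952]);
translate([991, 59, 0]) mirror([1, 0, 0]) rotate([0, atan2(448, 840), 0]) cube([36, 60, 952]);
translate([0, 944, 0]) rotate([0, atan2(448, 840), 0]) cube([36, 60, 952]);
translate([991, 944, 0]) mirror([1, 0, 0]) rotate([0, atan2(448, 840), 0]) cube([36, 60, 952]);


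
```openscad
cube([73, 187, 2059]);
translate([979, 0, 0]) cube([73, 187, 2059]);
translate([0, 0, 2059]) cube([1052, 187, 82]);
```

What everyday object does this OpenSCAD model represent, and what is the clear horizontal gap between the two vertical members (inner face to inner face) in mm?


A door frame. The clear opening width is 906 mm.

Two 2059 mm tall posts with a header on top — a door frame. The left jamb is 73 mm wide at x = 0; the right jamb starts at x = 979. The clear opening is 979 − 73 = 906 mm.


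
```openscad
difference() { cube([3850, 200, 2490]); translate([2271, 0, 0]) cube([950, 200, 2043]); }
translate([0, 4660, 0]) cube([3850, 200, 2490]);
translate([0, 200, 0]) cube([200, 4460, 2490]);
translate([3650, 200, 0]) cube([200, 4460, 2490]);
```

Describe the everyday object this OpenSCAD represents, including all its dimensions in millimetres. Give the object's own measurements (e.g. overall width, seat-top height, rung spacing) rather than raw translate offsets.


A single room: four walls, each 2490 mm tall and 200 mm thick, enclosing an outside footprint 3850×4860 mm (x × y), no floor or roof. The front and back walls (−y and +y sides) run the full x-width; the side walls fit between their inner faces. A door opening 950 mm wide and 2043 mm tall is cut through the front wall from the floor up, its −x edge 2271 mm from the wall's −x end.


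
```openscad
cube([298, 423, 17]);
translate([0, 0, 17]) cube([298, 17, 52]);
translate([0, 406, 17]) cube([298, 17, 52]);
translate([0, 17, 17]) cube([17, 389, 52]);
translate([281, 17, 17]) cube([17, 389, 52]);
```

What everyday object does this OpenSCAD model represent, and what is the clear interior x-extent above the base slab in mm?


An open box. The internal width is 264 mm.

A 298×423 base slab with four walls standing on it — an open box. The base is 298 mm wide and the walls are 17 mm thick, so the internal width is 298 − 2 × 17 = 264 mm.


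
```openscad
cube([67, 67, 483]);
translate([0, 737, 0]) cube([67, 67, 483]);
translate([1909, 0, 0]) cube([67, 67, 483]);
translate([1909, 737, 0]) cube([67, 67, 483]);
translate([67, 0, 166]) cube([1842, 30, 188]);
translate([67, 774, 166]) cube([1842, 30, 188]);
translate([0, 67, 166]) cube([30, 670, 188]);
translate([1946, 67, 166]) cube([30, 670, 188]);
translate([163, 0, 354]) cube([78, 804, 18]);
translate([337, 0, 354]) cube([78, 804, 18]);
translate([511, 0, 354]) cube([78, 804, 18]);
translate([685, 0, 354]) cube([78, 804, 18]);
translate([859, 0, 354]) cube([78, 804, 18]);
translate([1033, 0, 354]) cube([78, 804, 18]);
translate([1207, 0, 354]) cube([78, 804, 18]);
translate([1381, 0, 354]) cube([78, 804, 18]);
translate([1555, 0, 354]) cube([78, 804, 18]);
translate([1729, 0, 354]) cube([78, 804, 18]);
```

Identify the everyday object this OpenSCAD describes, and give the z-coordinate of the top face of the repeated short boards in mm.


A bed frame. The slat-top height is 372 mm.

Four posts, four rails, and a row of slats — a bed frame. Slats sit on the rails at z = 166 + 188 = 354; with slat thickness 18, the top is 372 mm.


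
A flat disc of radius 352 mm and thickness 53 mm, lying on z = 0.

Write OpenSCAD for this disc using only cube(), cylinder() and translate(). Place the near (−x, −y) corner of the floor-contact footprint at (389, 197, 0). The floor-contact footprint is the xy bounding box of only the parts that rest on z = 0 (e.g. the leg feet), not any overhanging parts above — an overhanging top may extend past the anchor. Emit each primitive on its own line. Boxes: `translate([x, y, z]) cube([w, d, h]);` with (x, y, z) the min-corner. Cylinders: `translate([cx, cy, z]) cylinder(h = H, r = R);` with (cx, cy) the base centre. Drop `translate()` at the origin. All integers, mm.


translate([741, 549, 0]) cylinder(h = 53, r = 352);


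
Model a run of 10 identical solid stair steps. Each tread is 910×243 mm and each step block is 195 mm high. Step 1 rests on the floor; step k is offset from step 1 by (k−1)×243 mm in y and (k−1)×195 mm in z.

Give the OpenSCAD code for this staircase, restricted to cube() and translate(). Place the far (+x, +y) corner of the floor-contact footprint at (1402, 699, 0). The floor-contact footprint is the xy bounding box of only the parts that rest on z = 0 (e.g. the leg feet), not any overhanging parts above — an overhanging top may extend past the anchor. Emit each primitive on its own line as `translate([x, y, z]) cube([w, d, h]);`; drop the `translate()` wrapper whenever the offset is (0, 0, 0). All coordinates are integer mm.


translate([492, 456, 0]) cube([910, 243, 195]);
translate([492, 699, 195]) cube([910, 243, 195]);
translate([492, 942, 390]) cube([910, 243, 195]);
translate([492, 1185, 585]) cube([910, 243, 195]);
translate([492, 1428, 780]) cube([910, 243, 195]);
translate([492, 1671, 975]) cube([910, 243, 195]);
translate([492, 1914, 1170]) cube([910, 243, 195]);
translate([492, 2157, 1365]) cube([910, 243, 195]);
translate([492, 2400, 1560]) cube([910, 243, 195]);
translate([492, 2643, 1755]) cube([910, 243, 195]);


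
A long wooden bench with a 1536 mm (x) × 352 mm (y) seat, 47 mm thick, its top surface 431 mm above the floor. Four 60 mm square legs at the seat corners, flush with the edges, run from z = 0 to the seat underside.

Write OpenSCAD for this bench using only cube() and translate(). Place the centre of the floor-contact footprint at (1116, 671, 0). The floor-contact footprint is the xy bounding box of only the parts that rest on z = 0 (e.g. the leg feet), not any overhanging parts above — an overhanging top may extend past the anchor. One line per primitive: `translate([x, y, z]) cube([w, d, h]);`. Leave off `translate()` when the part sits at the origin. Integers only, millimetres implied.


translate([348, 495, 384]) cube([1536, 352, 47]);
translate([348, 495, 0]) cube([60, 60, 384]);
translate([348, 787, 0]) cube([60, 60, 384]);
translate([1824, 495, 0]) cube([60, 60, 384]);
translate([1824, 787, 0]) cube([60, 60, 384]);


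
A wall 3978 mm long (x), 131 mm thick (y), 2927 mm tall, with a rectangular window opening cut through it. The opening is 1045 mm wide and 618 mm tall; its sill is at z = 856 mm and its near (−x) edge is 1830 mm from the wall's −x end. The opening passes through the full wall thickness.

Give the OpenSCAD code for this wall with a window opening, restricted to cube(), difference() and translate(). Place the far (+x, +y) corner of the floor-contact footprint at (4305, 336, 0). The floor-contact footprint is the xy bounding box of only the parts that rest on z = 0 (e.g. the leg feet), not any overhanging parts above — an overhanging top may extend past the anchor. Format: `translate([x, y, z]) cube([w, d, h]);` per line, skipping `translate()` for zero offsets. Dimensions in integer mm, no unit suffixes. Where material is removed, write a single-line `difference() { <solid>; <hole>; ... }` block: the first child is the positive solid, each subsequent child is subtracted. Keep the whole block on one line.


difference() { translate([327, 205, 0]) cube([3978, 131, 2927]); translate([2157, 205, 856]) cube([1045, 131, 618]); }


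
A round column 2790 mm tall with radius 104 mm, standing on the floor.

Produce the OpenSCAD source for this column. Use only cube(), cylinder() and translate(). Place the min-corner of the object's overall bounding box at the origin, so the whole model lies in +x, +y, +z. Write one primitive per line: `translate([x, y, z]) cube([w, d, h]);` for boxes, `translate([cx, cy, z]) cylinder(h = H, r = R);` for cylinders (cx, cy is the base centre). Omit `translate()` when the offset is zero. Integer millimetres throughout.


translate([104, 104, 0]) cylinder(h = 2790, r = 104);


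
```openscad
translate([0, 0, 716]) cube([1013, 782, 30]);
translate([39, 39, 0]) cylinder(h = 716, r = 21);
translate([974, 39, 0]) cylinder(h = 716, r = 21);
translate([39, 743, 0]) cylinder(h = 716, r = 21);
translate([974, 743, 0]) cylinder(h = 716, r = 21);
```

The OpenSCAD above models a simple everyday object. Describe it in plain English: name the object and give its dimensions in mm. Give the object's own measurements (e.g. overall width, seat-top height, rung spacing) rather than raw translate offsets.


A table: top 1013 mm (x) × 782 mm (y), 30 mm thick, upper face at z = 746 mm, on four round legs of 42 mm diameter, each leg's bounding box inset 18 mm from the nearest pair of top edges from z = 0 to the bottom of the top.


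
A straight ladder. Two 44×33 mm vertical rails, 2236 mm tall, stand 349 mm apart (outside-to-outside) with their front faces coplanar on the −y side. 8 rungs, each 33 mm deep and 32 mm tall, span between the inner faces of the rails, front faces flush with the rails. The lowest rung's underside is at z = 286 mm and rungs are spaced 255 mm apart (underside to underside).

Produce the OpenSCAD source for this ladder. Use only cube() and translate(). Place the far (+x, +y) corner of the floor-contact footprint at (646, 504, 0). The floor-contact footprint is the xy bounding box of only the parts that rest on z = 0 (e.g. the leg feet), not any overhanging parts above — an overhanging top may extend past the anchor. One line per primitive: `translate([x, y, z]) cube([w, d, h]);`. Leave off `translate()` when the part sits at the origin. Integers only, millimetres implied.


translate([297, 471, 0]) cube([44, 33, 2236]);
translate([602, 471, 0]) cube([44, 33, 2236]);
translate([341, 471, 286]) cube([261, 33, 32]);
translate([341, 471, 541]) cube([261, 33, 32]);
translate([341, 471, 796]) cube([261, 33, 32]);
translate([341, 471, 1051]) cube([261, 33, 32]);
translate([341, 471, 1306]) cube([261, 33, 32]);
translate([341, 471, 1561]) cube([261, 33, 32]);
translate([341, 471, 1816]) cube([261, 33, 32]);
translate([341, 471, 2071]) cube([261, 33, 32]);


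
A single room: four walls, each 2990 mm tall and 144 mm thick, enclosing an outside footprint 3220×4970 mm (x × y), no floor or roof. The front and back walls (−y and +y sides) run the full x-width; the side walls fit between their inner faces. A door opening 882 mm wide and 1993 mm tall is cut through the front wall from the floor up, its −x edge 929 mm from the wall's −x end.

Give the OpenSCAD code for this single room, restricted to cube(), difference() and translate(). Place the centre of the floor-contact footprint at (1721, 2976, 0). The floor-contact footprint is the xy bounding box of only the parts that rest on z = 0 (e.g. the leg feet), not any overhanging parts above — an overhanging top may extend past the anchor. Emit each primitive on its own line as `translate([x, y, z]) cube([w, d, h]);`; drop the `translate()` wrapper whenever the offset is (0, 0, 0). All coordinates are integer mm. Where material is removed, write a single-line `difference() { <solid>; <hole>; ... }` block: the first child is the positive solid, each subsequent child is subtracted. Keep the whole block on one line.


difference() { translate([111, 491, 0]) cube([3220, 144, 2990]); translate([1040, 491, 0]) cube([882, 144, 1993]); }
translate([111, 5317, 0]) cube([3220, 144, 2990]);
translate([111, 635, 0]) cube([144, 4682, 2990]);
translate([3187, 635, 0]) cube([144, 4682, 2990]);


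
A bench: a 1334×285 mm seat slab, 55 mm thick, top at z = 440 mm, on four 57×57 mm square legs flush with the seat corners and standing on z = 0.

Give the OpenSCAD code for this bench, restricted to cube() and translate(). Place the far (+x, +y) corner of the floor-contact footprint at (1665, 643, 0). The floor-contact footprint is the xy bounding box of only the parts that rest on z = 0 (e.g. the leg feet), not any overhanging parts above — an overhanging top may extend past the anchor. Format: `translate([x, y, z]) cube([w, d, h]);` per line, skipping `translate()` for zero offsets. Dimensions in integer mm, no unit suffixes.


// leg_h = 440 − 55 = 385
translate([331, 358, 385]) cube([1334, 285, 55]);
translate([331, 358, 0]) cube([57, 57, 385]);
translate([331, 586, 0]) cube([57, 57, 385]);
translate([1608, 358, 0]) cube([57, 57, 385]);
translate([1608, 586, 0]) cube([57, 57, 385]);


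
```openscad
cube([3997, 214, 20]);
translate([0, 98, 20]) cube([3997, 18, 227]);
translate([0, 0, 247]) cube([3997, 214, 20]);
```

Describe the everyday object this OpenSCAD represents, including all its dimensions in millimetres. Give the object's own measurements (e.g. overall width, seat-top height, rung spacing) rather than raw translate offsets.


An I-beam lying along x, 3997 mm long. Overall section height 267 mm. Two flanges 214 mm wide (y) and 20 mm thick, one on the floor and one at the top; a web 18 mm thick runs between them, centred on the flange width.


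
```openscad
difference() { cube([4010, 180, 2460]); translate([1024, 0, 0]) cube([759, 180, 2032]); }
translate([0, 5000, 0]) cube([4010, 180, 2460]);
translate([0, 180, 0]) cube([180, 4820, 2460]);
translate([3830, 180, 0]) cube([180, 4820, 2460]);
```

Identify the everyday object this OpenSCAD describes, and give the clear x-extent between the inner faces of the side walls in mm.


A single room. The interior width is 3650 mm.

Four walls enclosing a rectangle with a door in the front wall — a room. Outside width 4010 minus two 180 mm walls gives 3650 mm.


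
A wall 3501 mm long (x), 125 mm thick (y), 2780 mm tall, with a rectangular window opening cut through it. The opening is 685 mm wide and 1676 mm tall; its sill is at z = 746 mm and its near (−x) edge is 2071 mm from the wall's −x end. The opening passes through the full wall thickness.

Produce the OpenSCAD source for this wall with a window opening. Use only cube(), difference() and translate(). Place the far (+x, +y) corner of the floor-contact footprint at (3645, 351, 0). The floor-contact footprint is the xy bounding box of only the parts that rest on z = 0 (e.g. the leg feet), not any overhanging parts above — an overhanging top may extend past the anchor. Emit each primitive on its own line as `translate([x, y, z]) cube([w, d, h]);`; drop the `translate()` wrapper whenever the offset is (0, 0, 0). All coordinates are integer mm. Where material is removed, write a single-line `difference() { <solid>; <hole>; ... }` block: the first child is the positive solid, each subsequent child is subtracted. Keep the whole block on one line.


difference() { translate([144, 226, 0]) cube([3501, 125, 2780]); translate([2215, 226, 746]) cube([685, 125, 1676]); }


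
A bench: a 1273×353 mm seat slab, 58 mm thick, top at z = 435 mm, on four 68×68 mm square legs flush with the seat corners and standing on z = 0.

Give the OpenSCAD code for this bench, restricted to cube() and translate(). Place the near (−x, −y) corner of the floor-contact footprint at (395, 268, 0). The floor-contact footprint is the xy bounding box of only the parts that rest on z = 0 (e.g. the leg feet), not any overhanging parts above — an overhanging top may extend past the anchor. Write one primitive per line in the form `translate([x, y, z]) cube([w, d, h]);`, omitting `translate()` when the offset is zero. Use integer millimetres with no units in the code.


// leg_h = 435 − 58 = 377
translate([395, 268, 377]) cube([1273, 353, 58]);
translate([395, 268, 0]) cube([68, 68, 377]);
translate([395, 553, 0]) cube([68, 68, 377]);
translate([1600, 268, 0]) cube([68, 68, 377]);
translate([1600, 553, 0]) cube([68, 68, 377]);


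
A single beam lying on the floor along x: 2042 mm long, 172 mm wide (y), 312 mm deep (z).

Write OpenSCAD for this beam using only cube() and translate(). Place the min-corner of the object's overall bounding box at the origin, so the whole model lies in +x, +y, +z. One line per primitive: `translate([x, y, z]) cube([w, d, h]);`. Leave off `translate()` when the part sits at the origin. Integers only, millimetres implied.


cube([2042, 172, 312]);


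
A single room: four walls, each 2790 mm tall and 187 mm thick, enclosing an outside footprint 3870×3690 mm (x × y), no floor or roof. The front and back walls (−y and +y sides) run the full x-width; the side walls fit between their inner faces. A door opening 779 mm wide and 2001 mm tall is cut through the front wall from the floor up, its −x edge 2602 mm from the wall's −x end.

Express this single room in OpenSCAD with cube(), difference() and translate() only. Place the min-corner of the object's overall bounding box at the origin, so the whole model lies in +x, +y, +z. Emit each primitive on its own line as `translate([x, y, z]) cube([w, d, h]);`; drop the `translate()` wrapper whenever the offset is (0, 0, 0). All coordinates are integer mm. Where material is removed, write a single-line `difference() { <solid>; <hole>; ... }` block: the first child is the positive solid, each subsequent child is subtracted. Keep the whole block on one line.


difference() { cube([3870, 187, 2790]); translate([2602, 0, 0]) cube([779, 187, 2001]); }
translate([0, 3503, 0]) cube([3870, 187, 2790]);
translate([0, 187, 0]) cube([187, 3316, 2790]);
translate([3683, 187, 0]) cube([187, 3316, 2790]);


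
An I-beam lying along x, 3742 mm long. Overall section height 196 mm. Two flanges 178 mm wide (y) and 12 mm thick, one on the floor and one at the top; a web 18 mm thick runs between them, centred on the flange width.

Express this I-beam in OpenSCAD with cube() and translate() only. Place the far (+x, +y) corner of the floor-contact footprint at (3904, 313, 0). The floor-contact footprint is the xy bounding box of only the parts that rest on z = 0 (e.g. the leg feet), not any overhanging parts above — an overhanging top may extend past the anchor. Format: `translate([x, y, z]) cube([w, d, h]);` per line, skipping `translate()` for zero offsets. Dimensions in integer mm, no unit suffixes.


translate([162, 135, 0]) cube([3742, 178, 12]);
translate([162, 215, 12]) cube([3742, 18, 172]);
translate([162, 135, 184]) cube([3742, 178, 12]);


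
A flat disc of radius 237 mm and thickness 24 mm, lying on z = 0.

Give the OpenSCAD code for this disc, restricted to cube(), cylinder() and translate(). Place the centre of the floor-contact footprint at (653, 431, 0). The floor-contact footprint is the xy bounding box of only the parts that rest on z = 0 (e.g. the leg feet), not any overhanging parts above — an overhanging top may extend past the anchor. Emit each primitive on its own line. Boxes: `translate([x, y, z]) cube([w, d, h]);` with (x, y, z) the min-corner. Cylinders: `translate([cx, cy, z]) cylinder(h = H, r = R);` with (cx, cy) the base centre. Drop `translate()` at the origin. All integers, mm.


translate([653, 431, 0]) cylinder(h = 24, r = 237);


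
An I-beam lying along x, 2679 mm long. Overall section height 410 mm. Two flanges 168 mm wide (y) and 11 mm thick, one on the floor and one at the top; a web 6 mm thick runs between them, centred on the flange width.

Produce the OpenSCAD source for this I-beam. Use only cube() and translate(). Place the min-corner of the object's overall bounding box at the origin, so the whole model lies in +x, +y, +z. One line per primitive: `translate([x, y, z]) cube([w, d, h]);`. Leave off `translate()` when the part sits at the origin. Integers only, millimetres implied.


cube([2679, 168, 11]);
translate([0, 81, 11]) cube([2679, 6, 388]);
translate([0, 0, 399]) cube([2679, 168, 11]);


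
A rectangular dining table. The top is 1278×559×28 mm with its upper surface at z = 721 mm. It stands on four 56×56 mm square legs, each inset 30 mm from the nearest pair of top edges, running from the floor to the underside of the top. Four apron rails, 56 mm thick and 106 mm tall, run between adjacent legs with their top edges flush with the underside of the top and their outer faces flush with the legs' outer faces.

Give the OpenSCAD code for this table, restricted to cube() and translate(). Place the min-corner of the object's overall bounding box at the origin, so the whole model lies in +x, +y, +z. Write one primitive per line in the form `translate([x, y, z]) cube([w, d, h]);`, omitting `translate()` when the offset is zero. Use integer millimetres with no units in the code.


translate([0, 0, 693]) cube([1278, 559, 28]);
translate([30, 30, 0]) cube([56, 56, 693]);
translate([1192, 30, 0]) cube([56, 56, 693]);
translate([30, 473, 0]) cube([56, 56, 693]);
translate([1192, 473, 0]) cube([56, 56, 693]);
translate([86, 30, 587]) cube([1106, 56, 106]);
translate([86, 473, 587]) cube([1106, 56, 106]);
translate([30, 86, 587]) cube([56, 387, 106]);
translate([1192, 86, 587]) cube([56, 387, 106]);


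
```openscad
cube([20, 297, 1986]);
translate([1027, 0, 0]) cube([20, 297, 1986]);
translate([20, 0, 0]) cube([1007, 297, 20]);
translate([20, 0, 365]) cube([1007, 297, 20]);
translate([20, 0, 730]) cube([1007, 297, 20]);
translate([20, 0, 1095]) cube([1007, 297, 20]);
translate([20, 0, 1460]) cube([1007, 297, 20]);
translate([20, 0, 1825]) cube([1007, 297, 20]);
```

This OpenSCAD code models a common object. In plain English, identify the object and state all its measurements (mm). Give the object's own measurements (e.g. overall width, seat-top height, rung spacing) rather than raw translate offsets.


An open bookshelf. Two side panels, each 20 mm thick, 297 mm deep and 1986 mm tall, stand 1047 mm apart (outside-to-outside). Between them sit 6 shelves, each 20 mm thick and 297 mm deep, spanning the full gap between the sides. The bottom shelf rests on the floor (its underside at z = 0) and the clear gap between one shelf's top and the next shelf's underside is 345 mm.


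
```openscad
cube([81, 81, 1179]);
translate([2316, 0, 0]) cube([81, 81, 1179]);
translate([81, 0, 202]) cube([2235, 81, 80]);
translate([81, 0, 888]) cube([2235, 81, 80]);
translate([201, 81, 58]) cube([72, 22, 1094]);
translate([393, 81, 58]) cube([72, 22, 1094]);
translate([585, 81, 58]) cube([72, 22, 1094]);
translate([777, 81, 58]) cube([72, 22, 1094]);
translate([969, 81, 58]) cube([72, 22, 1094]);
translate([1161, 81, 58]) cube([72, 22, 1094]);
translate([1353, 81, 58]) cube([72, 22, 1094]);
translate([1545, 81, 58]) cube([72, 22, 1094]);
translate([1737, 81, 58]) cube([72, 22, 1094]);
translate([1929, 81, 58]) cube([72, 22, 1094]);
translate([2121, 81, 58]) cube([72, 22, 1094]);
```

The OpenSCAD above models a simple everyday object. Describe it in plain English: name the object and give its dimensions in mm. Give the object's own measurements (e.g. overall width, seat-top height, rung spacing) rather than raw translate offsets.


A fence section. Two 81×81 mm posts, 1179 mm tall, stand on the floor with a clear span of 2235 mm between their inner faces. Two horizontal rails of 81×80 mm section span the gap between the posts with their undersides at z = 202 mm and z = 888 mm, flush with the posts' −y face. 11 pickets, each 72 mm wide, 22 mm thick and 1094 mm tall, are fixed to the +y face of the rails with their bottoms at z = 58 mm, spaced across the span with a 120 mm gap after the −x post and between neighbouring pickets, with 123 mm left before the +x post.


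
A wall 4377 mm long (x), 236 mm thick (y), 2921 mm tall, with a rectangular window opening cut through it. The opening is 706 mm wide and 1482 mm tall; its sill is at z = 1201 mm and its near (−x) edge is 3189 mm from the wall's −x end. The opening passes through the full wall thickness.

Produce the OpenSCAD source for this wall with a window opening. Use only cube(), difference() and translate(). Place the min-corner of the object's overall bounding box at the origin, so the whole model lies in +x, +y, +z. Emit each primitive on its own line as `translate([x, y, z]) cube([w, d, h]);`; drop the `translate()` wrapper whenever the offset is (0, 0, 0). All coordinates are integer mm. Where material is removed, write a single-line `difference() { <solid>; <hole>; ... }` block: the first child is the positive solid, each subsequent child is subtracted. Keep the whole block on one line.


difference() { cube([4377, 236, 2921]); translate([3189, 0, 1201]) cube([706, 236, 1482]); }


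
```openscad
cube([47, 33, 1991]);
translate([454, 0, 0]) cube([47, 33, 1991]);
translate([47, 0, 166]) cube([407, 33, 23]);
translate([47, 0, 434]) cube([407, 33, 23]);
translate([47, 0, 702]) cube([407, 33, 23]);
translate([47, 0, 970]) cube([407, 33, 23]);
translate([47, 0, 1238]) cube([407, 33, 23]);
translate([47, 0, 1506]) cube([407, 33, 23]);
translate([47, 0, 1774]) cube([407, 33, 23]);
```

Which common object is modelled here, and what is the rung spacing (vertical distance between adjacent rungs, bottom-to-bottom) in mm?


A ladder. The rung spacing is 268 mm.

Two tall 47×33 posts with 7 short bars between them — a ladder. Adjacent rungs sit at z = 166 and z = 434, so the spacing is 434 − 166 = 268 mm.


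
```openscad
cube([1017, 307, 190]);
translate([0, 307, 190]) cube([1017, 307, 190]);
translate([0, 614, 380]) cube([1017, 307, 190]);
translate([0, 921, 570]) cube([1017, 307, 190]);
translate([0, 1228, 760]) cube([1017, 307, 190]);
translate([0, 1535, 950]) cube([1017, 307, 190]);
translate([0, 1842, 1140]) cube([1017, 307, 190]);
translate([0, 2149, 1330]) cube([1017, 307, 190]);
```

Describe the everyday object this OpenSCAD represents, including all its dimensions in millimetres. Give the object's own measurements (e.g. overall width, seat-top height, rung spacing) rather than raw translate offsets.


A straight staircase of 8 solid steps. Each step is 1017 mm wide (x), 307 mm deep (y, the going) and 190 mm tall (the rise). The first step rests on the floor; each subsequent step sits one going further in +y and one rise higher in +z, directly behind and above the previous step with no overlap.


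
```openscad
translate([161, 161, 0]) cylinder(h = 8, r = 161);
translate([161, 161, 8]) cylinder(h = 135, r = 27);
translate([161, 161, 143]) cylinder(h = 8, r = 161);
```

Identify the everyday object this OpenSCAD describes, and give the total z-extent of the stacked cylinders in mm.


A spool. The overall height is 151 mm.

Three coaxial cylinders, large–small–large — a spool. Two 8 mm flanges and a 135 mm core give 8 + 135 + 8 = 151 mm.


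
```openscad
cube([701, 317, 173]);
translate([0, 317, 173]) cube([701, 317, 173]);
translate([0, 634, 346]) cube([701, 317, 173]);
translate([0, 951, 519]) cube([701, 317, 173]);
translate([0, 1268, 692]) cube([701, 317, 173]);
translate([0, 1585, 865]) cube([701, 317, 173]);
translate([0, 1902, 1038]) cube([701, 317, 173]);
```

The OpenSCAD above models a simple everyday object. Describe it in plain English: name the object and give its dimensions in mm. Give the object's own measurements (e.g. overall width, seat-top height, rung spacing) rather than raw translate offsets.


A straight staircase of 7 solid steps. Each step is 701 mm wide (x), 317 mm deep (y, the going) and 173 mm tall (the rise). The first step rests on the floor; each subsequent step sits one going further in +y and one rise higher in +z, directly behind and above the previous step with no overlap.


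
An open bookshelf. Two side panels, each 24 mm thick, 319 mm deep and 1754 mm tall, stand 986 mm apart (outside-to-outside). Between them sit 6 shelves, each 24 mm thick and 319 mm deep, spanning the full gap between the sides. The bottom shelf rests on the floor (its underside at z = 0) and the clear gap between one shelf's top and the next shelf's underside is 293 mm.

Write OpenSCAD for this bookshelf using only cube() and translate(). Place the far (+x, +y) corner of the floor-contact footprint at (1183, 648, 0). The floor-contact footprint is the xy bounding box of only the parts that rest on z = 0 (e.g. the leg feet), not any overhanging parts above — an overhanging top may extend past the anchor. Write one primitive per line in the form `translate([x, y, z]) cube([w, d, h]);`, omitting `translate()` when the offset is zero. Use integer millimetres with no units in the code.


translate([197, 329, 0]) cube([24, 319, 1754]);
translate([1159, 329, 0]) cube([24, 319, 1754]);
translate([221, 329, 0]) cube([938, 319, 24]);
translate([221, 329, 317]) cube([938, 319, 24]);
translate([221, 329, 634]) cube([938, 319, 24]);
translate([221, 329, 951]) cube([938, 319, 24]);
translate([221, 329, 1268]) cube([938, 319, 24]);
translate([221, 329, 1585]) cube([938, 319, 24]);


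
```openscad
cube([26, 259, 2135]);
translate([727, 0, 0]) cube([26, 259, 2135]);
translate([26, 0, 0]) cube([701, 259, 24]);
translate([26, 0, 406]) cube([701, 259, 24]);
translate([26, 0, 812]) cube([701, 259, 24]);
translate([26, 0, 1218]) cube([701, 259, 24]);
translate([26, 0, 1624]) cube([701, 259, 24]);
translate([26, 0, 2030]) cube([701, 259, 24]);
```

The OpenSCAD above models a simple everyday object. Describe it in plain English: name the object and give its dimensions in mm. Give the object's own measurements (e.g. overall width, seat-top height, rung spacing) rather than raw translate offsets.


An open bookshelf. Two side panels, each 26 mm thick, 259 mm deep and 2135 mm tall, stand 753 mm apart (outside-to-outside). Between them sit 6 shelves, each 24 mm thick and 259 mm deep, spanning the full gap between the sides. The bottom shelf rests on the floor (its underside at z = 0) and the clear gap between one shelf's top and the next shelf's underside is 382 mm.


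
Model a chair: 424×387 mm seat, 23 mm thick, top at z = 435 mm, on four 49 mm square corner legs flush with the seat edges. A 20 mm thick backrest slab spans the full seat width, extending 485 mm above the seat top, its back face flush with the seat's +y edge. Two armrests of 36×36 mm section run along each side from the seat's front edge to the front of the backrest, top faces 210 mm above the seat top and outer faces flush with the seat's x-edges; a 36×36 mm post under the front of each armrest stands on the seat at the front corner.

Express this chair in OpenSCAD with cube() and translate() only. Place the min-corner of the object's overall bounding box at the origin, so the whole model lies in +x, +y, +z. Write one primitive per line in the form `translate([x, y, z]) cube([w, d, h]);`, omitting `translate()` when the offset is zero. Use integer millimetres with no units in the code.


translate([0, 0, 412]) cube([424, 387, 23]);
cube([49, 49, 412]);
translate([375, 0, 0]) cube([49, 49, 412]);
translate([0, 338, 0]) cube([49, 49, 412]);
translate([375, 338, 0]) cube([49, 49, 412]);
translate([0, 367, 435]) cube([424, 20, 485]);
translate([0, 0, 609]) cube([36, 367, 36]);
translate([388, 0, 609]) cube([36, 367, 36]);
translate([0, 0, 435]) cube([36, 36, 174]);
translate([388, 0, 435]) cube([36, 36, 174]);


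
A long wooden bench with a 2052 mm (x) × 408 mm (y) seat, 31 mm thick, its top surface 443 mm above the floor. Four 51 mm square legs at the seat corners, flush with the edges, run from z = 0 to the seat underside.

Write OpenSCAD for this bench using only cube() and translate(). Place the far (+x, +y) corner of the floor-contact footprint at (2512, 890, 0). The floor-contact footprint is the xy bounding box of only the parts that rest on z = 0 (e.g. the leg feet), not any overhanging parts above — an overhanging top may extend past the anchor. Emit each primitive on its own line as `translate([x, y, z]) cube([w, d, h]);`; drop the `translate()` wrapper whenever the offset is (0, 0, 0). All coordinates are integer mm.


// leg_h = 443 − 31 = 412
translate([460, 482, 412]) cube([2052, 408, 31]);
translate([460, 482, 0]) cube([51, 51, 412]);
translate([460, 839, 0]) cube([51, 51, 412]);
translate([2461, 482, 0]) cube([51, 51, 412]);
translate([2461, 839, 0]) cube([51, 51, 412]);


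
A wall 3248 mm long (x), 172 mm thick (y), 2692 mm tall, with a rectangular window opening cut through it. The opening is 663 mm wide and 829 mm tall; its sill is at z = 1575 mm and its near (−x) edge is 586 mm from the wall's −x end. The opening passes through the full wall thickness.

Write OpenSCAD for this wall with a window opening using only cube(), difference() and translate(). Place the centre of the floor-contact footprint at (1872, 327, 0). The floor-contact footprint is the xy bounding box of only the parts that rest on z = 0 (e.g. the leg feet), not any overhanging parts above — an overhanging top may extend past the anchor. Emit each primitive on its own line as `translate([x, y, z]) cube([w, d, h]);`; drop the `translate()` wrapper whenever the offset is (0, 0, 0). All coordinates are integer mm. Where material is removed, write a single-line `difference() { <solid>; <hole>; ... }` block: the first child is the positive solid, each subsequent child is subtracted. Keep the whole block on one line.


difference() { translate([248, 241, 0]) cube([3248, 172, 2692]); translate([834, 241, 1575]) cube([663, 172, 829]); }


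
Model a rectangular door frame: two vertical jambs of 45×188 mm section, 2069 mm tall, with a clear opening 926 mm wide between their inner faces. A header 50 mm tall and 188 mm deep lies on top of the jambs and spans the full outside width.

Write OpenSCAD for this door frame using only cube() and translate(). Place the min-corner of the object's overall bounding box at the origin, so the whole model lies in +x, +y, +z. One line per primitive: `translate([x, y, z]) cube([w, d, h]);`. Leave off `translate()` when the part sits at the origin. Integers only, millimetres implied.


cube([45, 188, 2069]);
translate([971, 0, 0]) cube([45, 188, 2069]);
translate([0, 0, 2069]) cube([1016, 188, 50]);


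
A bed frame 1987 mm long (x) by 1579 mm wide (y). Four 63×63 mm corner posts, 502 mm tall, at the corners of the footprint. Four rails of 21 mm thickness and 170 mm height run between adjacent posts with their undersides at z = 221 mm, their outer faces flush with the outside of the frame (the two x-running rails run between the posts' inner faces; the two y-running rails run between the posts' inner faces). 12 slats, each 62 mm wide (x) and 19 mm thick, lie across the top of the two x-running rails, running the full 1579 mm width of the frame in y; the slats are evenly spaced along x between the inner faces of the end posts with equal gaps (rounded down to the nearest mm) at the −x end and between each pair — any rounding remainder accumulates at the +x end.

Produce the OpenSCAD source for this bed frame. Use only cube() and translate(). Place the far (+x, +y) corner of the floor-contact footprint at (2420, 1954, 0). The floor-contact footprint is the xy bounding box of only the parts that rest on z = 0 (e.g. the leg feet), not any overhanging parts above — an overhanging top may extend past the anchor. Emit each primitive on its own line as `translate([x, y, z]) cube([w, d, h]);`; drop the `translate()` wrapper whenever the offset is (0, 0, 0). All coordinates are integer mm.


translate([433, 375, 0]) cube([63, 63, 502]);
translate([433, 1891, 0]) cube([63, 63, 502]);
translate([2357, 375, 0]) cube([63, 63, 502]);
translate([2357, 1891, 0]) cube([63, 63, 502]);
translate([496, 375, 221]) cube([1861, 21, 170]);
translate([496, 1933, 221]) cube([1861, 21, 170]);
translate([433, 438, 221]) cube([21, 1453, 170]);
translate([2399, 438, 221]) cube([21, 1453, 170]);
translate([581, 375, 391]) cube([62, 1579, 19]);
translate([728, 375, 391]) cube([62, 1579, 19]);
translate([875, 375, 391]) cube([62, 1579, 19]);
translate([1022, 375, 391]) cube([62, 1579, 19]);
translate([1169, 375, 391]) cube([62, 1579, 19]);
translate([1316, 375, 391]) cube([62, 1579, 19]);
translate([1463, 375, 391]) cube([62, 1579, 19]);
translate([1610, 375, 391]) cube([62, 1579, 19]);
translate([1757, 375, 391]) cube([62, 1579, 19]);
translate([1904, 375, 391]) cube([62, 1579, 19]);
translate([2051, 375, 391]) cube([62, 1579, 19]);
translate([2198, 375, 391]) cube([62, 1579, 19]);


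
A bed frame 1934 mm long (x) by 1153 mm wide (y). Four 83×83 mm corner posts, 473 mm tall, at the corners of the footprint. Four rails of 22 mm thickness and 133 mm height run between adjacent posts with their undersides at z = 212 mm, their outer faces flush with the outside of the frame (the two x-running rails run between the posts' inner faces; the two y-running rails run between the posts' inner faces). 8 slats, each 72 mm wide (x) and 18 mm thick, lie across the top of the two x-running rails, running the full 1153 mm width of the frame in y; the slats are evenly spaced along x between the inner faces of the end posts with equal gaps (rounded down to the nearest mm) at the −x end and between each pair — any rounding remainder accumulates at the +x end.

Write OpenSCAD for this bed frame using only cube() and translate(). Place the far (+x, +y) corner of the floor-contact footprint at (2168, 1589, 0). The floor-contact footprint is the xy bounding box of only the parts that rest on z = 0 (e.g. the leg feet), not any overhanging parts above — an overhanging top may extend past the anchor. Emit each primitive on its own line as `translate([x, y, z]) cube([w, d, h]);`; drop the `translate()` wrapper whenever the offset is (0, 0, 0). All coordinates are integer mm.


translate([234, 436, 0]) cube([83, 83, 473]);
translate([234, 1506, 0]) cube([83, 83, 473]);
translate([2085, 436, 0]) cube([83, 83, 473]);
translate([2085, 1506, 0]) cube([83, 83, 473]);
translate([317, 436, 212]) cube([1768, 22, 133]);
translate([317, 1567, 212]) cube([1768, 22, 133]);
translate([234, 519, 212]) cube([22, 987, 133]);
translate([2146, 519, 212]) cube([22, 987, 133]);
translate([449, 436, 345]) cube([72, 1153, 18]);
translate([653, 436, 345]) cube([72, 1153, 18]);
translate([857, 436, 345]) cube([72, 1153, 18]);
translate([1061, 436, 345]) cube([72, 1153, 18]);
translate([1265, 436, 345]) cube([72, 1153, 18]);
translate([1469, 436, 345]) cube([72, 1153, 18]);
translate([1673, 436, 345]) cube([72, 1153, 18]);
translate([1877, 436, 345]) cube([72, 1153, 18]);
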